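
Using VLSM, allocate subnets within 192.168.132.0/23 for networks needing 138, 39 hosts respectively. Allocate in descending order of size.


138 hosts -> /24 (254 usable): 192.168.132.0/24
39 hosts -> /26 (62 usable): 192.168.133.0/26
Allocation: 192.168.132.0/24 (138 hosts, 254 usable); 192.168.133.0/26 (39 hosts, 62 usable)


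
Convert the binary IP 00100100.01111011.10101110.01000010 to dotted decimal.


00100100 = 36
01111011 = 123
10101110 = 174
01000010 = 66
IP: 36.123.174.66


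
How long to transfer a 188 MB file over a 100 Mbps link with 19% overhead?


Effective throughput = 100 * (1 - 19/100) = 81 Mbps
File size in Mb = 188 * 8 = 1504 Mb
Time = 1504 / 81
Time = 18.5679 seconds


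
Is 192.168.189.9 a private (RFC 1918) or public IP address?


RFC 1918 private ranges:
  10.0.0.0/8 (10.0.0.0 - 10.255.255.255)
  172.16.0.0/12 (172.16.0.0 - 172.31.255.255)
  192.168.0.0/16 (192.168.0.0 - 192.168.255.255)
Private (in 192.168.0.0/16)


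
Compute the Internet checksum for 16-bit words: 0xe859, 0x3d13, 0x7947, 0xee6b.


Sum all words (with carry folding):
+ 0xe859 = 0xe859
+ 0x3d13 = 0x256d
+ 0x7947 = 0x9eb4
+ 0xee6b = 0x8d20
One's complement: ~0x8d20
Checksum = 0x72df


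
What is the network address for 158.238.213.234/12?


IP:   10011110.11101110.11010101.11101010
Mask: 11111111.11110000.00000000.00000000
AND operation:
Net:  10011110.11100000.00000000.00000000
Network: 158.224.0.0/12


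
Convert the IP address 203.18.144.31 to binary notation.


203 = 11001011
18 = 00010010
144 = 10010000
31 = 00011111
Binary: 11001011.00010010.10010000.00011111


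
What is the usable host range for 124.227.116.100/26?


Network: 124.227.116.64
Broadcast: 124.227.116.127
First usable = network + 1
Last usable = broadcast - 1
Range: 124.227.116.65 to 124.227.116.126


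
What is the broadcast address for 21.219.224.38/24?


Network: 21.219.224.0/24
Host bits = 8
Set all host bits to 1:
Broadcast: 21.219.224.255


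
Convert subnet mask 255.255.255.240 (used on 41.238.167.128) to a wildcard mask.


Subnet mask: 255.255.255.240
Wildcard = 255.255.255.255 - subnet mask
255 - 255 = 0
255 - 255 = 0
255 - 255 = 0
255 - 240 = 15
Wildcard: 0.0.0.15


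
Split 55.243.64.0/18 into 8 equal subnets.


New prefix = 18 + 3 = 21
Each subnet has 2048 addresses
  55.243.64.0/21
  55.243.72.0/21
  55.243.80.0/21
  55.243.88.0/21
  55.243.96.0/21
  55.243.104.0/21
  55.243.112.0/21
  55.243.120.0/21
Subnets: 55.243.64.0/21, 55.243.72.0/21, 55.243.80.0/21, 55.243.88.0/21, 55.243.96.0/21, 55.243.104.0/21, 55.243.112.0/21, 55.243.120.0/21


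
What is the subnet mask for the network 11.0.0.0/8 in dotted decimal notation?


/8 means 8 network bits, 24 host bits
Binary: 11111111000000000000000000000000
Mask: 255.0.0.0


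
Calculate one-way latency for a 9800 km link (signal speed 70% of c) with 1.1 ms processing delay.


Speed = 0.7 * 3e5 km/s = 210000 km/s
Propagation delay = 9800 / 210000 = 0.0467 s = 46.6667 ms
Processing delay = 1.1 ms
Total one-way latency = 47.7667 ms


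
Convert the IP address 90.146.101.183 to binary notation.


90 = 01011010
146 = 10010010
101 = 01100101
183 = 10110111
Binary: 01011010.10010010.01100101.10110111


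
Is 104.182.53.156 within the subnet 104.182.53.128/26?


Subnet network: 104.182.53.128
Test IP AND mask: 104.182.53.128
Yes, 104.182.53.156 is in 104.182.53.128/26


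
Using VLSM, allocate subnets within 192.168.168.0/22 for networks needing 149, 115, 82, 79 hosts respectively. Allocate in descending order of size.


149 hosts -> /24 (254 usable): 192.168.168.0/24
115 hosts -> /25 (126 usable): 192.168.169.0/25
82 hosts -> /25 (126 usable): 192.168.169.128/25
79 hosts -> /25 (126 usable): 192.168.170.0/25
Allocation: 192.168.168.0/24 (149 hosts, 254 usable); 192.168.169.0/25 (115 hosts, 126 usable); 192.168.169.128/25 (82 hosts, 126 usable); 192.168.170.0/25 (79 hosts, 126 usable)


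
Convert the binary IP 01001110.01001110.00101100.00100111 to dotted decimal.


01001110 = 78
01001110 = 78
00101100 = 44
00100111 = 39
IP: 78.78.44.39


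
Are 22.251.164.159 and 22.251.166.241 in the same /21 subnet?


Mask: 255.255.248.0
22.251.164.159 AND mask = 22.251.160.0
22.251.166.241 AND mask = 22.251.160.0
Yes, same subnet (22.251.160.0)


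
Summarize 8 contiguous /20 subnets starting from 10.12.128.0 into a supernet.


Original prefix: /20
Number of subnets: 8 = 2^3
New prefix = 20 - 3 = 17
Supernet: 10.12.128.0/17


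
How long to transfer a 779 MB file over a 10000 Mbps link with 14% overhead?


Effective throughput = 10000 * (1 - 14/100) = 8600 Mbps
File size in Mb = 779 * 8 = 6232 Mb
Time = 6232 / 8600
Time = 0.7247 seconds


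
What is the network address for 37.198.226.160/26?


IP:   00100101.11000110.11100010.10100000
Mask: 11111111.11111111.11111111.11000000
AND operation:
Net:  00100101.11000110.11100010.10000000
Network: 37.198.226.128/26


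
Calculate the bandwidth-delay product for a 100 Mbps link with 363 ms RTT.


BDP = bandwidth * RTT
= 100 Mbps * 363 ms
= 100 * 1e6 * 363 / 1000 bits
= 36300000 bits
= 4537500 bytes
= 4431.1523 KB
BDP = 36300000 bits (4537500 bytes)


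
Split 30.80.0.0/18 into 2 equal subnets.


New prefix = 18 + 1 = 19
Each subnet has 8192 addresses
  30.80.0.0/19
  30.80.32.0/19
Subnets: 30.80.0.0/19, 30.80.32.0/19


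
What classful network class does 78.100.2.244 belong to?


First octet: 78
Binary: 01001110
0xxxxxxx -> Class A (1-126)
Class A, default mask 255.0.0.0 (/8)


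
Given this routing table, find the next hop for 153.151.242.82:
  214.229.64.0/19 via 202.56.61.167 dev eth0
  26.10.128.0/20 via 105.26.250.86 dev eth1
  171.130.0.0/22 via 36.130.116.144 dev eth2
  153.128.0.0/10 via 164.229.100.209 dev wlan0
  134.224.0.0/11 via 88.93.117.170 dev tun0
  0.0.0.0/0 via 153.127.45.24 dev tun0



Longest prefix match for 153.151.242.82:
  /19 214.229.64.0: no
  /20 26.10.128.0: no
  /22 171.130.0.0: no
  /10 153.128.0.0: MATCH
  /11 134.224.0.0: no
  /0 0.0.0.0: MATCH
Selected: next-hop 164.229.100.209 via wlan0 (matched /10)


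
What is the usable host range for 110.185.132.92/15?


Network: 110.184.0.0
Broadcast: 110.185.255.255
First usable = network + 1
Last usable = broadcast - 1
Range: 110.184.0.1 to 110.185.255.254


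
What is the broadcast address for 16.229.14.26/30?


Network: 16.229.14.24/30
Host bits = 2
Set all host bits to 1:
Broadcast: 16.229.14.27


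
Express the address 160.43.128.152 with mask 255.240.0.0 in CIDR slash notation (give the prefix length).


Binary: 11111111.11110000.00000000.00000000
Count leading 1s
Prefix: /12


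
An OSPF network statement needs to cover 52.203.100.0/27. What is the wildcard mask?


Subnet mask: 255.255.255.224
Wildcard = 255.255.255.255 - subnet mask
255 - 255 = 0
255 - 255 = 0
255 - 255 = 0
255 - 224 = 31
Wildcard: 0.0.0.31


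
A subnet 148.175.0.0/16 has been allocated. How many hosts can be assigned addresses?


Host bits = 32 - 16 = 16
Total addresses = 2^16 = 65536
Usable = total - 2 (network and broadcast)
Usable hosts: 65534


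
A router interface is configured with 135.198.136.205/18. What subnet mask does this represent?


/18 means 18 network bits, 14 host bits
Binary: 11111111111111111100000000000000
Mask: 255.255.192.0


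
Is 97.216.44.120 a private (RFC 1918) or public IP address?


RFC 1918 private ranges:
  10.0.0.0/8 (10.0.0.0 - 10.255.255.255)
  172.16.0.0/12 (172.16.0.0 - 172.31.255.255)
  192.168.0.0/16 (192.168.0.0 - 192.168.255.255)
Public (not in any RFC 1918 range)


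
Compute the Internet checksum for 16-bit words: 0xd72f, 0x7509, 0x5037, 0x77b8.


Sum all words (with carry folding):
+ 0xd72f = 0xd72f
+ 0x7509 = 0x4c39
+ 0x5037 = 0x9c70
+ 0x77b8 = 0x1429
One's complement: ~0x1429
Checksum = 0xebd6


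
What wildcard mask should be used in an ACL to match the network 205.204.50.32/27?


Subnet mask: 255.255.255.224
Wildcard = 255.255.255.255 - subnet mask
255 - 255 = 0
255 - 255 = 0
255 - 255 = 0
255 - 224 = 31
Wildcard: 0.0.0.31


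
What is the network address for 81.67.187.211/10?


IP:   01010001.01000011.10111011.11010011
Mask: 11111111.11000000.00000000.00000000
AND operation:
Net:  01010001.01000000.00000000.00000000
Network: 81.64.0.0/10


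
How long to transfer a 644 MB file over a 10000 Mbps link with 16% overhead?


Effective throughput = 10000 * (1 - 16/100) = 8400 Mbps
File size in Mb = 644 * 8 = 5152 Mb
Time = 5152 / 8400
Time = 0.6133 seconds


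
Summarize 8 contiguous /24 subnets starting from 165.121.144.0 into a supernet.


Original prefix: /24
Number of subnets: 8 = 2^3
New prefix = 24 - 3 = 21
Supernet: 165.121.144.0/21


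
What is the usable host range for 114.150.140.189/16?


Network: 114.150.0.0
Broadcast: 114.150.255.255
First usable = network + 1
Last usable = broadcast - 1
Range: 114.150.0.1 to 114.150.255.254


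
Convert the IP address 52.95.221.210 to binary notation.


52 = 00110100
95 = 01011111
221 = 11011101
210 = 11010010
Binary: 00110100.01011111.11011101.11010010


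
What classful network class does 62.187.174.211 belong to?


First octet: 62
Binary: 00111110
0xxxxxxx -> Class A (1-126)
Class A, default mask 255.0.0.0 (/8)


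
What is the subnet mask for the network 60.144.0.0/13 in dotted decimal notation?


/13 means 13 network bits, 19 host bits
Binary: 11111111111110000000000000000000
Mask: 255.248.0.0


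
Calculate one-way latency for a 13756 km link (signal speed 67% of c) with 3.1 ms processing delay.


Speed = 0.67 * 3e5 km/s = 201000 km/s
Propagation delay = 13756 / 201000 = 0.0684 s = 68.4378 ms
Processing delay = 3.1 ms
Total one-way latency = 71.5378 ms


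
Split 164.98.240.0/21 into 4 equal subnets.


New prefix = 21 + 2 = 23
Each subnet has 512 addresses
  164.98.240.0/23
  164.98.242.0/23
  164.98.244.0/23
  164.98.246.0/23
Subnets: 164.98.240.0/23, 164.98.242.0/23, 164.98.244.0/23, 164.98.246.0/23


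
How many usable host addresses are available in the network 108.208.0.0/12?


Host bits = 32 - 12 = 20
Total addresses = 2^20 = 1048576
Usable = total - 2 (network and broadcast)
Usable hosts: 1048574


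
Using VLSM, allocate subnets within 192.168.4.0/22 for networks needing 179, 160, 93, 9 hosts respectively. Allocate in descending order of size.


179 hosts -> /24 (254 usable): 192.168.4.0/24
160 hosts -> /24 (254 usable): 192.168.5.0/24
93 hosts -> /25 (126 usable): 192.168.6.0/25
9 hosts -> /28 (14 usable): 192.168.6.128/28
Allocation: 192.168.4.0/24 (179 hosts, 254 usable); 192.168.5.0/24 (160 hosts, 254 usable); 192.168.6.0/25 (93 hosts, 126 usable); 192.168.6.128/28 (9 hosts, 14 usable)


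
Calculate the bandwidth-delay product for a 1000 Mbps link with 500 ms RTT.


BDP = bandwidth * RTT
= 1000 Mbps * 500 ms
= 1000 * 1e6 * 500 / 1000 bits
= 500000000 bits
= 62500000 bytes
= 61035.1562 KB
BDP = 500000000 bits (62500000 bytes)


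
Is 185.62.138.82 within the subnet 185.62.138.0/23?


Subnet network: 185.62.138.0
Test IP AND mask: 185.62.138.0
Yes, 185.62.138.82 is in 185.62.138.0/23


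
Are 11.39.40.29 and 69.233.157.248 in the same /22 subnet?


Mask: 255.255.252.0
11.39.40.29 AND mask = 11.39.40.0
69.233.157.248 AND mask = 69.233.156.0
No, different subnets (11.39.40.0 vs 69.233.156.0)


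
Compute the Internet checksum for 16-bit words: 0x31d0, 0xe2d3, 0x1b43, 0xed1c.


Sum all words (with carry folding):
+ 0x31d0 = 0x31d0
+ 0xe2d3 = 0x14a4
+ 0x1b43 = 0x2fe7
+ 0xed1c = 0x1d04
One's complement: ~0x1d04
Checksum = 0xe2fb


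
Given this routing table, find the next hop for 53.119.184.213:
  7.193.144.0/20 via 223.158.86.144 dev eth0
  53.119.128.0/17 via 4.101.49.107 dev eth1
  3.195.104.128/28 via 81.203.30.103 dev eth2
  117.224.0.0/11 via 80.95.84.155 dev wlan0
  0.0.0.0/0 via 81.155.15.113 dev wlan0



Longest prefix match for 53.119.184.213:
  /20 7.193.144.0: no
  /17 53.119.128.0: MATCH
  /28 3.195.104.128: no
  /11 117.224.0.0: no
  /0 0.0.0.0: MATCH
Selected: next-hop 4.101.49.107 via eth1 (matched /17)


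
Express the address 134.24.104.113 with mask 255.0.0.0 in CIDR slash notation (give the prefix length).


Binary: 11111111.00000000.00000000.00000000
Count leading 1s
Prefix: /8


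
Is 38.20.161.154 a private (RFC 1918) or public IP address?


RFC 1918 private ranges:
  10.0.0.0/8 (10.0.0.0 - 10.255.255.255)
  172.16.0.0/12 (172.16.0.0 - 172.31.255.255)
  192.168.0.0/16 (192.168.0.0 - 192.168.255.255)
Public (not in any RFC 1918 range)


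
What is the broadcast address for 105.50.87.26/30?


Network: 105.50.87.24/30
Host bits = 2
Set all host bits to 1:
Broadcast: 105.50.87.27


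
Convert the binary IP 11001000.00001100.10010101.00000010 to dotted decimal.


11001000 = 200
00001100 = 12
10010101 = 149
00000010 = 2
IP: 200.12.149.2


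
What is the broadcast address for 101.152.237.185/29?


Network: 101.152.237.184/29
Host bits = 3
Set all host bits to 1:
Broadcast: 101.152.237.191


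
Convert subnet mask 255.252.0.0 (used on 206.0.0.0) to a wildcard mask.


Subnet mask: 255.252.0.0
Wildcard = 255.255.255.255 - subnet mask
255 - 255 = 0
255 - 252 = 3
255 - 0 = 255
255 - 0 = 255
Wildcard: 0.3.255.255


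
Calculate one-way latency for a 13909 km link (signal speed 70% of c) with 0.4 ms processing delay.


Speed = 0.7 * 3e5 km/s = 210000 km/s
Propagation delay = 13909 / 210000 = 0.0662 s = 66.2333 ms
Processing delay = 0.4 ms
Total one-way latency = 66.6333 ms


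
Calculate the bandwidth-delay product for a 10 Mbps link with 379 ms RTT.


BDP = bandwidth * RTT
= 10 Mbps * 379 ms
= 10 * 1e6 * 379 / 1000 bits
= 3790000 bits
= 473750 bytes
= 462.6465 KB
BDP = 3790000 bits (473750 bytes)


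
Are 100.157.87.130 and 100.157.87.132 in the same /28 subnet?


Mask: 255.255.255.240
100.157.87.130 AND mask = 100.157.87.128
100.157.87.132 AND mask = 100.157.87.128
Yes, same subnet (100.157.87.128)


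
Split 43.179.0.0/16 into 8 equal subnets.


New prefix = 16 + 3 = 19
Each subnet has 8192 addresses
  43.179.0.0/19
  43.179.32.0/19
  43.179.64.0/19
  43.179.96.0/19
  43.179.128.0/19
  43.179.160.0/19
  43.179.192.0/19
  43.179.224.0/19
Subnets: 43.179.0.0/19, 43.179.32.0/19, 43.179.64.0/19, 43.179.96.0/19, 43.179.128.0/19, 43.179.160.0/19, 43.179.192.0/19, 43.179.224.0/19


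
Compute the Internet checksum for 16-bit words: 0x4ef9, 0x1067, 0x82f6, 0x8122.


Sum all words (with carry folding):
+ 0x4ef9 = 0x4ef9
+ 0x1067 = 0x5f60
+ 0x82f6 = 0xe256
+ 0x8122 = 0x6379
One's complement: ~0x6379
Checksum = 0x9c86


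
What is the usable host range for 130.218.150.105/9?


Network: 130.128.0.0
Broadcast: 130.255.255.255
First usable = network + 1
Last usable = broadcast - 1
Range: 130.128.0.1 to 130.255.255.254


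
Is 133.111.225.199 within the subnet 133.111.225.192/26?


Subnet network: 133.111.225.192
Test IP AND mask: 133.111.225.192
Yes, 133.111.225.199 is in 133.111.225.192/26


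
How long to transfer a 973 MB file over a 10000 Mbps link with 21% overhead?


Effective throughput = 10000 * (1 - 21/100) = 7900 Mbps
File size in Mb = 973 * 8 = 7784 Mb
Time = 7784 / 7900
Time = 0.9853 seconds


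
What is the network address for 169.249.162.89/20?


IP:   10101001.11111001.10100010.01011001
Mask: 11111111.11111111.11110000.00000000
AND operation:
Net:  10101001.11111001.10100000.00000000
Network: 169.249.160.0/20


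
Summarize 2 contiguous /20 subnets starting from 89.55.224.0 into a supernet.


Original prefix: /20
Number of subnets: 2 = 2^1
New prefix = 20 - 1 = 19
Supernet: 89.55.224.0/19


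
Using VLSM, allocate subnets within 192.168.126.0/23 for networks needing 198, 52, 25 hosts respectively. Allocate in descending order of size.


198 hosts -> /24 (254 usable): 192.168.126.0/24
52 hosts -> /26 (62 usable): 192.168.127.0/26
25 hosts -> /27 (30 usable): 192.168.127.64/27
Allocation: 192.168.126.0/24 (198 hosts, 254 usable); 192.168.127.0/26 (52 hosts, 62 usable); 192.168.127.64/27 (25 hosts, 30 usable)


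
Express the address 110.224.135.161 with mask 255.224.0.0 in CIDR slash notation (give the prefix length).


Binary: 11111111.11100000.00000000.00000000
Count leading 1s
Prefix: /11


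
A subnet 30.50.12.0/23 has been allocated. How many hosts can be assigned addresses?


Host bits = 32 - 23 = 9
Total addresses = 2^9 = 512
Usable = total - 2 (network and broadcast)
Usable hosts: 510


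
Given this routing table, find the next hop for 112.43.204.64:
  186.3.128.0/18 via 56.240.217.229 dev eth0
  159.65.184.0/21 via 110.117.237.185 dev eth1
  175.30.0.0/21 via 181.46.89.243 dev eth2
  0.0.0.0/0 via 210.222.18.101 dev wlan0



Longest prefix match for 112.43.204.64:
  /18 186.3.128.0: no
  /21 159.65.184.0: no
  /21 175.30.0.0: no
  /0 0.0.0.0: MATCH
Selected: next-hop 210.222.18.101 via wlan0 (matched /0)


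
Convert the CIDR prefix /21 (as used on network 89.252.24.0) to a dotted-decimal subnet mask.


/21 means 21 network bits, 11 host bits
Binary: 11111111111111111111100000000000
Mask: 255.255.248.0


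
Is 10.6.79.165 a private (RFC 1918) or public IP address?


RFC 1918 private ranges:
  10.0.0.0/8 (10.0.0.0 - 10.255.255.255)
  172.16.0.0/12 (172.16.0.0 - 172.31.255.255)
  192.168.0.0/16 (192.168.0.0 - 192.168.255.255)
Private (in 10.0.0.0/8)


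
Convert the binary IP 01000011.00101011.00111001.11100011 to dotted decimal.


01000011 = 67
00101011 = 43
00111001 = 57
11100011 = 227
IP: 67.43.57.227


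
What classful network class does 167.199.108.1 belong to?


First octet: 167
Binary: 10100111
10xxxxxx -> Class B (128-191)
Class B, default mask 255.255.0.0 (/16)


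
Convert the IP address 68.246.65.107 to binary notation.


68 = 01000100
246 = 11110110
65 = 01000001
107 = 01101011
Binary: 01000100.11110110.01000001.01101011


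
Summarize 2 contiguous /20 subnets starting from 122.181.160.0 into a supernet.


Original prefix: /20
Number of subnets: 2 = 2^1
New prefix = 20 - 1 = 19
Supernet: 122.181.160.0/19


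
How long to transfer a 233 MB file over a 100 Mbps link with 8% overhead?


Effective throughput = 100 * (1 - 8/100) = 92 Mbps
File size in Mb = 233 * 8 = 1864 Mb
Time = 1864 / 92
Time = 20.2609 seconds


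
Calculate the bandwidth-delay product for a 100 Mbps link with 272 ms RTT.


BDP = bandwidth * RTT
= 100 Mbps * 272 ms
= 100 * 1e6 * 272 / 1000 bits
= 27200000 bits
= 3400000 bytes
= 3320.3125 KB
BDP = 27200000 bits (3400000 bytes)


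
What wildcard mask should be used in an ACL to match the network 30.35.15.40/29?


Subnet mask: 255.255.255.248
Wildcard = 255.255.255.255 - subnet mask
255 - 255 = 0
255 - 255 = 0
255 - 255 = 0
255 - 248 = 7
Wildcard: 0.0.0.7


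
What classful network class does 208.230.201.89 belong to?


First octet: 208
Binary: 11010000
110xxxxx -> Class C (192-223)
Class C, default mask 255.255.255.0 (/24)


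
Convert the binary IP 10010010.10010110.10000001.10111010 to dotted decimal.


10010010 = 146
10010110 = 150
10000001 = 129
10111010 = 186
IP: 146.150.129.186


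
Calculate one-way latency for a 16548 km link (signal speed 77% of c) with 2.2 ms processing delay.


Speed = 0.77 * 3e5 km/s = 231000 km/s
Propagation delay = 16548 / 231000 = 0.0716 s = 71.6364 ms
Processing delay = 2.2 ms
Total one-way latency = 73.8364 ms


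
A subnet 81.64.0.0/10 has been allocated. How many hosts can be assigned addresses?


Host bits = 32 - 10 = 22
Total addresses = 2^22 = 4194304
Usable = total - 2 (network and broadcast)
Usable hosts: 4194302


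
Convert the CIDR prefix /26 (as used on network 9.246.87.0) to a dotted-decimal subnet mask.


/26 means 26 network bits, 6 host bits
Binary: 11111111111111111111111111000000
Mask: 255.255.255.192


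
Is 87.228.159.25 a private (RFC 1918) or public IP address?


RFC 1918 private ranges:
  10.0.0.0/8 (10.0.0.0 - 10.255.255.255)
  172.16.0.0/12 (172.16.0.0 - 172.31.255.255)
  192.168.0.0/16 (192.168.0.0 - 192.168.255.255)
Public (not in any RFC 1918 range)


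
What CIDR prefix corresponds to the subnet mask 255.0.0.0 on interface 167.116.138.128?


Binary: 11111111.00000000.00000000.00000000
Count leading 1s
Prefix: /8


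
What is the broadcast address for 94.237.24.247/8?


Network: 94.0.0.0/8
Host bits = 24
Set all host bits to 1:
Broadcast: 94.255.255.255


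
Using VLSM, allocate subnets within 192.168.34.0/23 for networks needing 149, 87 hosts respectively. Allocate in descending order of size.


149 hosts -> /24 (254 usable): 192.168.34.0/24
87 hosts -> /25 (126 usable): 192.168.35.0/25
Allocation: 192.168.34.0/24 (149 hosts, 254 usable); 192.168.35.0/25 (87 hosts, 126 usable)


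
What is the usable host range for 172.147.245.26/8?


Network: 172.0.0.0
Broadcast: 172.255.255.255
First usable = network + 1
Last usable = broadcast - 1
Range: 172.0.0.1 to 172.255.255.254


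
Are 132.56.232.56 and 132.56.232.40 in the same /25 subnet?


Mask: 255.255.255.128
132.56.232.56 AND mask = 132.56.232.0
132.56.232.40 AND mask = 132.56.232.0
Yes, same subnet (132.56.232.0)


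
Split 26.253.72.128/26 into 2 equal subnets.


New prefix = 26 + 1 = 27
Each subnet has 32 addresses
  26.253.72.128/27
  26.253.72.160/27
Subnets: 26.253.72.128/27, 26.253.72.160/27


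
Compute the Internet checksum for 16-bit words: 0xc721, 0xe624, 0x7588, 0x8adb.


Sum all words (with carry folding):
+ 0xc721 = 0xc721
+ 0xe624 = 0xad46
+ 0x7588 = 0x22cf
+ 0x8adb = 0xadaa
One's complement: ~0xadaa
Checksum = 0x5255


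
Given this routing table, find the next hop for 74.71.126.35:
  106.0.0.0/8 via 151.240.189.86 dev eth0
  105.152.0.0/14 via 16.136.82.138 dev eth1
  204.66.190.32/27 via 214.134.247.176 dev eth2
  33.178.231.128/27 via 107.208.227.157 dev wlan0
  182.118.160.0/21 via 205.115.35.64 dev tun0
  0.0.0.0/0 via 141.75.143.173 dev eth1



Longest prefix match for 74.71.126.35:
  /8 106.0.0.0: no
  /14 105.152.0.0: no
  /27 204.66.190.32: no
  /27 33.178.231.128: no
  /21 182.118.160.0: no
  /0 0.0.0.0: MATCH
Selected: next-hop 141.75.143.173 via eth1 (matched /0)


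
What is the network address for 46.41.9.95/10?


IP:   00101110.00101001.00001001.01011111
Mask: 11111111.11000000.00000000.00000000
AND operation:
Net:  00101110.00000000.00000000.00000000
Network: 46.0.0.0/10


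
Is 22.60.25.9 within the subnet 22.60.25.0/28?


Subnet network: 22.60.25.0
Test IP AND mask: 22.60.25.0
Yes, 22.60.25.9 is in 22.60.25.0/28


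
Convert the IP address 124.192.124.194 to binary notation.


124 = 01111100
192 = 11000000
124 = 01111100
194 = 11000010
Binary: 01111100.11000000.01111100.11000010


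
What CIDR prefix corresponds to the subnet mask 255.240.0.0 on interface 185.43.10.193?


Binary: 11111111.11110000.00000000.00000000
Count leading 1s
Prefix: /12


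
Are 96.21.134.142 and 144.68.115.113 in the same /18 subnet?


Mask: 255.255.192.0
96.21.134.142 AND mask = 96.21.128.0
144.68.115.113 AND mask = 144.68.64.0
No, different subnets (96.21.128.0 vs 144.68.64.0)


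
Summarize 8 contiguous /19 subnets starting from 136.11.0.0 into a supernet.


Original prefix: /19
Number of subnets: 8 = 2^3
New prefix = 19 - 3 = 16
Supernet: 136.11.0.0/16


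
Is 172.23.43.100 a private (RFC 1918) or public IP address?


RFC 1918 private ranges:
  10.0.0.0/8 (10.0.0.0 - 10.255.255.255)
  172.16.0.0/12 (172.16.0.0 - 172.31.255.255)
  192.168.0.0/16 (192.168.0.0 - 192.168.255.255)
Private (in 172.16.0.0/12)


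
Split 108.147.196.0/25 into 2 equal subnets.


New prefix = 25 + 1 = 26
Each subnet has 64 addresses
  108.147.196.0/26
  108.147.196.64/26
Subnets: 108.147.196.0/26, 108.147.196.64/26


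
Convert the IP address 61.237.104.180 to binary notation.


61 = 00111101
237 = 11101101
104 = 01101000
180 = 10110100
Binary: 00111101.11101101.01101000.10110100


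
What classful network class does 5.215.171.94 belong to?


First octet: 5
Binary: 00000101
0xxxxxxx -> Class A (1-126)
Class A, default mask 255.0.0.0 (/8)


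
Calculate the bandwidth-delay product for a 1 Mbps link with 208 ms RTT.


BDP = bandwidth * RTT
= 1 Mbps * 208 ms
= 1 * 1e6 * 208 / 1000 bits
= 208000 bits
= 26000 bytes
= 25.3906 KB
BDP = 208000 bits (26000 bytes)


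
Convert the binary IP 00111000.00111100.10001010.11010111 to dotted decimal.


00111000 = 56
00111100 = 60
10001010 = 138
11010111 = 215
IP: 56.60.138.215


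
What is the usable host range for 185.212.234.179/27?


Network: 185.212.234.160
Broadcast: 185.212.234.191
First usable = network + 1
Last usable = broadcast - 1
Range: 185.212.234.161 to 185.212.234.190


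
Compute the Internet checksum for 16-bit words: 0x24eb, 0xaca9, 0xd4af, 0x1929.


Sum all words (with carry folding):
+ 0x24eb = 0x24eb
+ 0xaca9 = 0xd194
+ 0xd4af = 0xa644
+ 0x1929 = 0xbf6d
One's complement: ~0xbf6d
Checksum = 0x4092


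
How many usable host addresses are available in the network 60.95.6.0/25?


Host bits = 32 - 25 = 7
Total addresses = 2^7 = 128
Usable = total - 2 (network and broadcast)
Usable hosts: 126


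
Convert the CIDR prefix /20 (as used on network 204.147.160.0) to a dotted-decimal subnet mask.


/20 means 20 network bits, 12 host bits
Binary: 11111111111111111111000000000000
Mask: 255.255.240.0


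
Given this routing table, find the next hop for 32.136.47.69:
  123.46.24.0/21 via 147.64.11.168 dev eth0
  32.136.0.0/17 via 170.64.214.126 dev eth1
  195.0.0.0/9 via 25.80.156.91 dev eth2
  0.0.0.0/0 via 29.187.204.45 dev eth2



Longest prefix match for 32.136.47.69:
  /21 123.46.24.0: no
  /17 32.136.0.0: MATCH
  /9 195.0.0.0: no
  /0 0.0.0.0: MATCH
Selected: next-hop 170.64.214.126 via eth1 (matched /17)


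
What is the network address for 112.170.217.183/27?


IP:   01110000.10101010.11011001.10110111
Mask: 11111111.11111111.11111111.11100000
AND operation:
Net:  01110000.10101010.11011001.10100000
Network: 112.170.217.160/27


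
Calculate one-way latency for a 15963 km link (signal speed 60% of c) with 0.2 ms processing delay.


Speed = 0.6 * 3e5 km/s = 180000 km/s
Propagation delay = 15963 / 180000 = 0.0887 s = 88.6833 ms
Processing delay = 0.2 ms
Total one-way latency = 88.8833 ms


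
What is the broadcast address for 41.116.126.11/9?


Network: 41.0.0.0/9
Host bits = 23
Set all host bits to 1:
Broadcast: 41.127.255.255


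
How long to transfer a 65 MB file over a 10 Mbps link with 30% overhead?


Effective throughput = 10 * (1 - 30/100) = 7 Mbps
File size in Mb = 65 * 8 = 520 Mb
Time = 520 / 7
Time = 74.2857 seconds


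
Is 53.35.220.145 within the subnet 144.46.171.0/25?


Subnet network: 144.46.171.0
Test IP AND mask: 53.35.220.128
No, 53.35.220.145 is not in 144.46.171.0/25


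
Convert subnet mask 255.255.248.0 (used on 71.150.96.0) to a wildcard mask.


Subnet mask: 255.255.248.0
Wildcard = 255.255.255.255 - subnet mask
255 - 255 = 0
255 - 255 = 0
255 - 248 = 7
255 - 0 = 255
Wildcard: 0.0.7.255


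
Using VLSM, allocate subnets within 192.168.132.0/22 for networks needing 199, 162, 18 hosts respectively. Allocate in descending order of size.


199 hosts -> /24 (254 usable): 192.168.132.0/24
162 hosts -> /24 (254 usable): 192.168.133.0/24
18 hosts -> /27 (30 usable): 192.168.134.0/27
Allocation: 192.168.132.0/24 (199 hosts, 254 usable); 192.168.133.0/24 (162 hosts, 254 usable); 192.168.134.0/27 (18 hosts, 30 usable)


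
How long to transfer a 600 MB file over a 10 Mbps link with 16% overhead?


Effective throughput = 10 * (1 - 16/100) = 8.4 Mbps
File size in Mb = 600 * 8 = 4800 Mb
Time = 4800 / 8.4
Time = 571.4286 seconds


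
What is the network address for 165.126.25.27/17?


IP:   10100101.01111110.00011001.00011011
Mask: 11111111.11111111.10000000.00000000
AND operation:
Net:  10100101.01111110.00000000.00000000
Network: 165.126.0.0/17


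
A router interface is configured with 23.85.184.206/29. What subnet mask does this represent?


/29 means 29 network bits, 3 host bits
Binary: 11111111111111111111111111111000
Mask: 255.255.255.248


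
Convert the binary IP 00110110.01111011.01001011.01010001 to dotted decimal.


00110110 = 54
01111011 = 123
01001011 = 75
01010001 = 81
IP: 54.123.75.81


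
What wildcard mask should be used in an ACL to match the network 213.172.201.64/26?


Subnet mask: 255.255.255.192
Wildcard = 255.255.255.255 - subnet mask
255 - 255 = 0
255 - 255 = 0
255 - 255 = 0
255 - 192 = 63
Wildcard: 0.0.0.63


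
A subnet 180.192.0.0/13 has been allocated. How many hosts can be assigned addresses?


Host bits = 32 - 13 = 19
Total addresses = 2^19 = 524288
Usable = total - 2 (network and broadcast)
Usable hosts: 524286


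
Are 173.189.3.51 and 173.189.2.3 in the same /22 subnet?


Mask: 255.255.252.0
173.189.3.51 AND mask = 173.189.0.0
173.189.2.3 AND mask = 173.189.0.0
Yes, same subnet (173.189.0.0)


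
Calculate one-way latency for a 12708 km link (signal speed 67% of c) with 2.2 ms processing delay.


Speed = 0.67 * 3e5 km/s = 201000 km/s
Propagation delay = 12708 / 201000 = 0.0632 s = 63.2239 ms
Processing delay = 2.2 ms
Total one-way latency = 65.4239 ms


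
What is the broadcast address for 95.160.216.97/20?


Network: 95.160.208.0/20
Host bits = 12
Set all host bits to 1:
Broadcast: 95.160.223.255


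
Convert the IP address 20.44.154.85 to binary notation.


20 = 00010100
44 = 00101100
154 = 10011010
85 = 01010101
Binary: 00010100.00101100.10011010.01010101


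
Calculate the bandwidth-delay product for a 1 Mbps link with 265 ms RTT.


BDP = bandwidth * RTT
= 1 Mbps * 265 ms
= 1 * 1e6 * 265 / 1000 bits
= 265000 bits
= 33125 bytes
= 32.3486 KB
BDP = 265000 bits (33125 bytes)


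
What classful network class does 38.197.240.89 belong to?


First octet: 38
Binary: 00100110
0xxxxxxx -> Class A (1-126)
Class A, default mask 255.0.0.0 (/8)


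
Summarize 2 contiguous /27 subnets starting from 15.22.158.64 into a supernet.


Original prefix: /27
Number of subnets: 2 = 2^1
New prefix = 27 - 1 = 26
Supernet: 15.22.158.64/26


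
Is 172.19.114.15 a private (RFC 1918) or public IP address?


RFC 1918 private ranges:
  10.0.0.0/8 (10.0.0.0 - 10.255.255.255)
  172.16.0.0/12 (172.16.0.0 - 172.31.255.255)
  192.168.0.0/16 (192.168.0.0 - 192.168.255.255)
Private (in 172.16.0.0/12)


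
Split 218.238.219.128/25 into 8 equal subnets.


New prefix = 25 + 3 = 28
Each subnet has 16 addresses
  218.238.219.128/28
  218.238.219.144/28
  218.238.219.160/28
  218.238.219.176/28
  218.238.219.192/28
  218.238.219.208/28
  218.238.219.224/28
  218.238.219.240/28
Subnets: 218.238.219.128/28, 218.238.219.144/28, 218.238.219.160/28, 218.238.219.176/28, 218.238.219.192/28, 218.238.219.208/28, 218.238.219.224/28, 218.238.219.240/28


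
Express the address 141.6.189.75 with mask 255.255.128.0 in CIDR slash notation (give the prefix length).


Binary: 11111111.11111111.10000000.00000000
Count leading 1s
Prefix: /17


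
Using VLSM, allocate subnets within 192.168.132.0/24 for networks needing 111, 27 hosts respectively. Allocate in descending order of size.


111 hosts -> /25 (126 usable): 192.168.132.0/25
27 hosts -> /27 (30 usable): 192.168.132.128/27
Allocation: 192.168.132.0/25 (111 hosts, 126 usable); 192.168.132.128/27 (27 hosts, 30 usable)


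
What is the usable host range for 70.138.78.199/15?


Network: 70.138.0.0
Broadcast: 70.139.255.255
First usable = network + 1
Last usable = broadcast - 1
Range: 70.138.0.1 to 70.139.255.254


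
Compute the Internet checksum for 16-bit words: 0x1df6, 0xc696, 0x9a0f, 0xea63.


Sum all words (with carry folding):
+ 0x1df6 = 0x1df6
+ 0xc696 = 0xe48c
+ 0x9a0f = 0x7e9c
+ 0xea63 = 0x6900
One's complement: ~0x6900
Checksum = 0x96ff


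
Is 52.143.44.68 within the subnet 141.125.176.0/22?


Subnet network: 141.125.176.0
Test IP AND mask: 52.143.44.0
No, 52.143.44.68 is not in 141.125.176.0/22


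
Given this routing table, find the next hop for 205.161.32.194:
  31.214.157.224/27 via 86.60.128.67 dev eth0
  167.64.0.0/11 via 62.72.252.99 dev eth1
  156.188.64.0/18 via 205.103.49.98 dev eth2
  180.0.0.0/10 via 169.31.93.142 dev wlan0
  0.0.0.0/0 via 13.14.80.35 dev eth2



Longest prefix match for 205.161.32.194:
  /27 31.214.157.224: no
  /11 167.64.0.0: no
  /18 156.188.64.0: no
  /10 180.0.0.0: no
  /0 0.0.0.0: MATCH
Selected: next-hop 13.14.80.35 via eth2 (matched /0)


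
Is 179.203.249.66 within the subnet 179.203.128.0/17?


Subnet network: 179.203.128.0
Test IP AND mask: 179.203.128.0
Yes, 179.203.249.66 is in 179.203.128.0/17


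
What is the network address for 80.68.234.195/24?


IP:   01010000.01000100.11101010.11000011
Mask: 11111111.11111111.11111111.00000000
AND operation:
Net:  01010000.01000100.11101010.00000000
Network: 80.68.234.0/24


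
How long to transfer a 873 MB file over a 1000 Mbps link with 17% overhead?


Effective throughput = 1000 * (1 - 17/100) = 830 Mbps
File size in Mb = 873 * 8 = 6984 Mb
Time = 6984 / 830
Time = 8.4145 seconds


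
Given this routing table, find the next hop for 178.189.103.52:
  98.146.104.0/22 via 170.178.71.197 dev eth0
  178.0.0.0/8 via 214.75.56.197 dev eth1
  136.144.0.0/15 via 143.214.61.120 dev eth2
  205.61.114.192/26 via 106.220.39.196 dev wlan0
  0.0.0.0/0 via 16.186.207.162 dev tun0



Longest prefix match for 178.189.103.52:
  /22 98.146.104.0: no
  /8 178.0.0.0: MATCH
  /15 136.144.0.0: no
  /26 205.61.114.192: no
  /0 0.0.0.0: MATCH
Selected: next-hop 214.75.56.197 via eth1 (matched /8)


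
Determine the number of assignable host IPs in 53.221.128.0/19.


Host bits = 32 - 19 = 13
Total addresses = 2^13 = 8192
Usable = total - 2 (network and broadcast)
Usable hosts: 8190


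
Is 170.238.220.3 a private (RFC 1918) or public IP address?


RFC 1918 private ranges:
  10.0.0.0/8 (10.0.0.0 - 10.255.255.255)
  172.16.0.0/12 (172.16.0.0 - 172.31.255.255)
  192.168.0.0/16 (192.168.0.0 - 192.168.255.255)
Public (not in any RFC 1918 range)


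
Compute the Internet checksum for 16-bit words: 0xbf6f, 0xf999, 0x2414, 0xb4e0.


Sum all words (with carry folding):
+ 0xbf6f = 0xbf6f
+ 0xf999 = 0xb909
+ 0x2414 = 0xdd1d
+ 0xb4e0 = 0x91fe
One's complement: ~0x91fe
Checksum = 0x6e01


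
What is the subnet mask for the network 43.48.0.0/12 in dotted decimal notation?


/12 means 12 network bits, 20 host bits
Binary: 11111111111100000000000000000000
Mask: 255.240.0.0


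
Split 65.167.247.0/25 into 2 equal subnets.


New prefix = 25 + 1 = 26
Each subnet has 64 addresses
  65.167.247.0/26
  65.167.247.64/26
Subnets: 65.167.247.0/26, 65.167.247.64/26


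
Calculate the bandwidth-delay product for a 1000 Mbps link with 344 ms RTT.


BDP = bandwidth * RTT
= 1000 Mbps * 344 ms
= 1000 * 1e6 * 344 / 1000 bits
= 344000000 bits
= 43000000 bytes
= 41992.1875 KB
BDP = 344000000 bits (43000000 bytes)


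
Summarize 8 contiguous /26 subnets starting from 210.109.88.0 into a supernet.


Original prefix: /26
Number of subnets: 8 = 2^3
New prefix = 26 - 3 = 23
Supernet: 210.109.88.0/23


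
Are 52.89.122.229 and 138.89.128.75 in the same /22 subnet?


Mask: 255.255.252.0
52.89.122.229 AND mask = 52.89.120.0
138.89.128.75 AND mask = 138.89.128.0
No, different subnets (52.89.120.0 vs 138.89.128.0)


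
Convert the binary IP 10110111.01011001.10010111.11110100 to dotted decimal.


10110111 = 183
01011001 = 89
10010111 = 151
11110100 = 244
IP: 183.89.151.244


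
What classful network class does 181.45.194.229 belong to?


First octet: 181
Binary: 10110101
10xxxxxx -> Class B (128-191)
Class B, default mask 255.255.0.0 (/16)


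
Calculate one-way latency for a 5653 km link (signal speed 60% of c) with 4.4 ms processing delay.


Speed = 0.6 * 3e5 km/s = 180000 km/s
Propagation delay = 5653 / 180000 = 0.0314 s = 31.4056 ms
Processing delay = 4.4 ms
Total one-way latency = 35.8056 ms


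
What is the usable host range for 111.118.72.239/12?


Network: 111.112.0.0
Broadcast: 111.127.255.255
First usable = network + 1
Last usable = broadcast - 1
Range: 111.112.0.1 to 111.127.255.254


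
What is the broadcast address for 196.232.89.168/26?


Network: 196.232.89.128/26
Host bits = 6
Set all host bits to 1:
Broadcast: 196.232.89.191


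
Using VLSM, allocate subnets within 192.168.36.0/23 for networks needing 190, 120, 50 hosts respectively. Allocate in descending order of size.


190 hosts -> /24 (254 usable): 192.168.36.0/24
120 hosts -> /25 (126 usable): 192.168.37.0/25
50 hosts -> /26 (62 usable): 192.168.37.128/26
Allocation: 192.168.36.0/24 (190 hosts, 254 usable); 192.168.37.0/25 (120 hosts, 126 usable); 192.168.37.128/26 (50 hosts, 62 usable)


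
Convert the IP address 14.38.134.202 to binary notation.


14 = 00001110
38 = 00100110
134 = 10000110
202 = 11001010
Binary: 00001110.00100110.10000110.11001010


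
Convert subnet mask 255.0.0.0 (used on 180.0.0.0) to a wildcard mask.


Subnet mask: 255.0.0.0
Wildcard = 255.255.255.255 - subnet mask
255 - 255 = 0
255 - 0 = 255
255 - 0 = 255
255 - 0 = 255
Wildcard: 0.255.255.255


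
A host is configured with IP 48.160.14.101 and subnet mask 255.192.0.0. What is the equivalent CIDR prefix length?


Binary: 11111111.11000000.00000000.00000000
Count leading 1s
Prefix: /10


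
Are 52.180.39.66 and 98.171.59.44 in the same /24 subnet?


Mask: 255.255.255.0
52.180.39.66 AND mask = 52.180.39.0
98.171.59.44 AND mask = 98.171.59.0
No, different subnets (52.180.39.0 vs 98.171.59.0)


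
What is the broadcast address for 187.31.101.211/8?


Network: 187.0.0.0/8
Host bits = 24
Set all host bits to 1:
Broadcast: 187.255.255.255


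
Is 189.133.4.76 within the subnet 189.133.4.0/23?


Subnet network: 189.133.4.0
Test IP AND mask: 189.133.4.0
Yes, 189.133.4.76 is in 189.133.4.0/23


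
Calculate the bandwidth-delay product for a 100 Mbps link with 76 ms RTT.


BDP = bandwidth * RTT
= 100 Mbps * 76 ms
= 100 * 1e6 * 76 / 1000 bits
= 7600000 bits
= 950000 bytes
= 927.7344 KB
BDP = 7600000 bits (950000 bytes)


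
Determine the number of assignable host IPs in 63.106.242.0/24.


Host bits = 32 - 24 = 8
Total addresses = 2^8 = 256
Usable = total - 2 (network and broadcast)
Usable hosts: 254


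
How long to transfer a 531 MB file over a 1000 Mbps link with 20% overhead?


Effective throughput = 1000 * (1 - 20/100) = 800 Mbps
File size in Mb = 531 * 8 = 4248 Mb
Time = 4248 / 800
Time = 5.31 seconds


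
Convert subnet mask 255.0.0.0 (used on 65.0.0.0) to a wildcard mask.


Subnet mask: 255.0.0.0
Wildcard = 255.255.255.255 - subnet mask
255 - 255 = 0
255 - 0 = 255
255 - 0 = 255
255 - 0 = 255
Wildcard: 0.255.255.255


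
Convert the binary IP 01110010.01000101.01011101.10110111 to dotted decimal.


01110010 = 114
01000101 = 69
01011101 = 93
10110111 = 183
IP: 114.69.93.183


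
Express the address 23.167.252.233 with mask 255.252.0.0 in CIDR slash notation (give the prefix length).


Binary: 11111111.11111100.00000000.00000000
Count leading 1s
Prefix: /14


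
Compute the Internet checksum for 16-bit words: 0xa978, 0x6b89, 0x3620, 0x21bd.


Sum all words (with carry folding):
+ 0xa978 = 0xa978
+ 0x6b89 = 0x1502
+ 0x3620 = 0x4b22
+ 0x21bd = 0x6cdf
One's complement: ~0x6cdf
Checksum = 0x9320


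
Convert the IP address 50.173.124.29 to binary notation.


50 = 00110010
173 = 10101101
124 = 01111100
29 = 00011101
Binary: 00110010.10101101.01111100.00011101


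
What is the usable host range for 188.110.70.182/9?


Network: 188.0.0.0
Broadcast: 188.127.255.255
First usable = network + 1
Last usable = broadcast - 1
Range: 188.0.0.1 to 188.127.255.254
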